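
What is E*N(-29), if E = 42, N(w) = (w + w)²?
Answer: 141288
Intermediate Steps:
N(w) = 4*w² (N(w) = (2*w)² = 4*w²)
E*N(-29) = 42*(4*(-29)²) = 42*(4*841) = 42*3364 = 141288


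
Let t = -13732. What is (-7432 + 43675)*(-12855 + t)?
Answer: -963592641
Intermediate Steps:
(-7432 + 43675)*(-12855 + t) = (-7432 + 43675)*(-12855 - 13732) = 36243*(-26587) = -963592641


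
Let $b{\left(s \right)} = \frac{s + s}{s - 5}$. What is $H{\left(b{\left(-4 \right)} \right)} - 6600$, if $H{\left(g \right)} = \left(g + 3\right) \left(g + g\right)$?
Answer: $- \frac{534040}{81} \approx -6593.1$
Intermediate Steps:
$b{\left(s \right)} = \frac{2 s}{-5 + s}$
$H{\left(g \right)} = 2 g \left(3 + g\right)$ ($H{\left(g \right)} = \left(3 + g\right) 2 g = 2 g \left(3 + g\right)$)
$H{\left(b{\left(-4 \right)} \right)} - 6600 = 2 \cdot 2 \left(-4\right) \frac{1}{-5 - 4} \left(3 + 2 \left(-4\right) \frac{1}{-5 - 4}\right) - 6600 = 2 \cdot 2 \left(-4\right) \frac{1}{-9} \left(3 + 2 \left(-4\right) \frac{1}{-9}\right) - 6600 = 2 \cdot 2 \left(-4\right) \left(- \frac{1}{9}\right) \left(3 + 2 \left(-4\right) \left(- \frac{1}{9}\right)\right) - 6600 = 2 \cdot \frac{8}{9} \left(3 + \frac{8}{9}\right) - 6600 = 2 \cdot \frac{8}{9} \cdot \frac{35}{9} - 6600 = \frac{560}{81} - 6600 = - \frac{534040}{81}$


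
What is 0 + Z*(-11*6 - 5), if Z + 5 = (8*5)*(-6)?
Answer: 17395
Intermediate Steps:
Z = -245 (Z = -5 + (8*5)*(-6) = -5 + 40*(-6) = -5 - 240 = -245)
0 + Z*(-11*6 - 5) = 0 - 245*(-11*6 - 5) = 0 - 245*(-66 - 5) = 0 - 245*(-71) = 0 + 17395 = 17395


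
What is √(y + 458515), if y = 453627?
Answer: √912142 ≈ 955.06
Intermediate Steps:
√(y + 458515) = √(453627 + 458515) = √912142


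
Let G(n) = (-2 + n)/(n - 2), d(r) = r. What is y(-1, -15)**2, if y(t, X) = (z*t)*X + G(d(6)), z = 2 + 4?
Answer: 8281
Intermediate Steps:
z = 6
G(n) = 1 (G(n) = (-2 + n)/(-2 + n) = 1)
y(t, X) = 1 + 6*X*t (y(t, X) = (6*t)*X + 1 = 6*X*t + 1 = 1 + 6*X*t)
y(-1, -15)**2 = (1 + 6*(-15)*(-1))**2 = (1 + 90)**2 = 91**2 = 8281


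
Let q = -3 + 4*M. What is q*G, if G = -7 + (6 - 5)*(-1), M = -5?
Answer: 184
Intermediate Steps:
q = -23 (q = -3 + 4*(-5) = -3 - 20 = -23)
G = -8 (G = -7 + 1*(-1) = -7 - 1 = -8)
q*G = -23*(-8) = 184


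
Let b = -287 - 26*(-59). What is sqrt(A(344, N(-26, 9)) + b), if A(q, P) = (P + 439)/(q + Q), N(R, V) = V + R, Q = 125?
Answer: sqrt(274489285)/469 ≈ 35.326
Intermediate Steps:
N(R, V) = R + V
A(q, P) = (439 + P)/(125 + q) (A(q, P) = (P + 439)/(q + 125) = (439 + P)/(125 + q))
b = 1247 (b = -287 + 1534 = 1247)
sqrt(A(344, N(-26, 9)) + b) = sqrt((439 + (-26 + 9))/(125 + 344) + 1247) = sqrt((439 - 17)/469 + 1247) = sqrt((1/469)*422 + 1247) = sqrt(422/469 + 1247) = sqrt(585265/469) = sqrt(274489285)/469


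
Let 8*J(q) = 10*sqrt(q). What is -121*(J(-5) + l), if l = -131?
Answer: 15851 - 605*I*sqrt(5)/4 ≈ 15851.0 - 338.21*I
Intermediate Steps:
J(q) = 5*sqrt(q)/4 (J(q) = (10*sqrt(q))/8 = 5*sqrt(q)/4)
-121*(J(-5) + l) = -121*(5*sqrt(-5)/4 - 131) = -121*(5*(I*sqrt(5))/4 - 131) = -121*(5*I*sqrt(5)/4 - 131) = -121*(-131 + 5*I*sqrt(5)/4) = 15851 - 605*I*sqrt(5)/4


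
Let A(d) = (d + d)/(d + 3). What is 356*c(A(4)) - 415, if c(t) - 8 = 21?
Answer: 9909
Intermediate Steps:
A(d) = 2*d/(3 + d) (A(d) = (2*d)/(3 + d) = 2*d/(3 + d))
c(t) = 29 (c(t) = 8 + 21 = 29)
356*c(A(4)) - 415 = 356*29 - 415 = 10324 - 415 = 9909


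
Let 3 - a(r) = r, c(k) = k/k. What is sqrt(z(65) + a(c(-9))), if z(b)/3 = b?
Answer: sqrt(197) ≈ 14.036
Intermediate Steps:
z(b) = 3*b
c(k) = 1
a(r) = 3 - r
sqrt(z(65) + a(c(-9))) = sqrt(3*65 + (3 - 1*1)) = sqrt(195 + (3 - 1)) = sqrt(195 + 2) = sqrt(197)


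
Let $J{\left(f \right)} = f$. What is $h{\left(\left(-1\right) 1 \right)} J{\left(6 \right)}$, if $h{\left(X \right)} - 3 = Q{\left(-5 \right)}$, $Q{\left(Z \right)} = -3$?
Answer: $0$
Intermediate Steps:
$h{\left(X \right)} = 0$ ($h{\left(X \right)} = 3 - 3 = 0$)
$h{\left(\left(-1\right) 1 \right)} J{\left(6 \right)} = 0 \cdot 6 = 0$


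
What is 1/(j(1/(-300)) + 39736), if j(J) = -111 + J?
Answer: 300/11887499 ≈ 2.5237e-5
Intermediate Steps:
1/(j(1/(-300)) + 39736) = 1/((-111 + 1/(-300)) + 39736) = 1/((-111 - 1/300) + 39736) = 1/(-33301/300 + 39736) = 1/(11887499/300) = 300/11887499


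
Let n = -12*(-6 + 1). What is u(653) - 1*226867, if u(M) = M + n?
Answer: -226154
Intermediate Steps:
n = 60 (n = -12*(-5) = 60)
u(M) = 60 + M (u(M) = M + 60 = 60 + M)
u(653) - 1*226867 = (60 + 653) - 1*226867 = 713 - 226867 = -226154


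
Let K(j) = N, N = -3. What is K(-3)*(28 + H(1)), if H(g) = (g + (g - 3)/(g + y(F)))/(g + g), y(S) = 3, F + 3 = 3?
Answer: -339/4 ≈ -84.750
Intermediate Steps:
F = 0 (F = -3 + 3 = 0)
K(j) = -3
H(g) = (g + (-3 + g)/(3 + g))/(2*g) (H(g) = (g + (g - 3)/(g + 3))/(g + g) = (g + (-3 + g)/(3 + g))/((2*g)) = (g + (-3 + g)/(3 + g))*(1/(2*g)) = (g + (-3 + g)/(3 + g))/(2*g))
K(-3)*(28 + H(1)) = -3*(28 + (1/2)*(-3 + 1**2 + 4*1)/(1*(3 + 1))) = -3*(28 + (1/2)*1*(-3 + 1 + 4)/4) = -3*(28 + (1/2)*1*(1/4)*2) = -3*(28 + 1/4) = -3*113/4 = -339/4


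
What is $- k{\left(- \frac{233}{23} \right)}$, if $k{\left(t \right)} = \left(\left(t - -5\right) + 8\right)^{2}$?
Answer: $- \frac{4356}{529} \approx -8.2344$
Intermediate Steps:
$k{\left(t \right)} = \left(13 + t\right)^{2}$ ($k{\left(t \right)} = \left(\left(t + 5\right) + 8\right)^{2} = \left(\left(5 + t\right) + 8\right)^{2} = \left(13 + t\right)^{2}$)
$- k{\left(- \frac{233}{23} \right)} = - \left(13 - \frac{233}{23}\right)^{2} = - \left(\frac{66}{23}\right)^{2} = \left(-1\right) \frac{4356}{529} = - \frac{4356}{529}$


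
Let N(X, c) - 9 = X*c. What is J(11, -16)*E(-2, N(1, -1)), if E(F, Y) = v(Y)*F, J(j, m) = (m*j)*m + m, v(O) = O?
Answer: -44800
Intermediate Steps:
J(j, m) = m + j*m² (J(j, m) = (j*m)*m + m = j*m² + m = m + j*m²)
N(X, c) = 9 + X*c
E(F, Y) = F*Y (E(F, Y) = Y*F = F*Y)
J(11, -16)*E(-2, N(1, -1)) = (-16*(1 + 11*(-16)))*(-2*(9 + 1*(-1))) = (-16*(1 - 176))*(-2*(9 - 1)) = (-16*(-175))*(-2*8) = 2800*(-16) = -44800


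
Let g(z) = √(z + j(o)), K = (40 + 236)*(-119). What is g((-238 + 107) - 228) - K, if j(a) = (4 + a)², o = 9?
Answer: 32844 + I*√190 ≈ 32844.0 + 13.784*I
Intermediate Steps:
K = -32844 (K = 276*(-119) = -32844)
g(z) = √(169 + z) (g(z) = √(z + (4 + 9)²) = √(z + 13²) = √(z + 169) = √(169 + z))
g((-238 + 107) - 228) - K = √(169 + ((-238 + 107) - 228)) - 1*(-32844) = √(169 + (-131 - 228)) + 32844 = √(169 - 359) + 32844 = √(-190) + 32844 = I*√190 + 32844 = 32844 + I*√190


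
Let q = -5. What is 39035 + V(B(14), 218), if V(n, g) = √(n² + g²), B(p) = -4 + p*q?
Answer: 39035 + 10*√530 ≈ 39265.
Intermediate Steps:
B(p) = -4 - 5*p (B(p) = -4 + p*(-5) = -4 - 5*p)
V(n, g) = √(g² + n²)
39035 + V(B(14), 218) = 39035 + √(218² + (-4 - 5*14)²) = 39035 + √(47524 + (-4 - 70)²) = 39035 + √(47524 + (-74)²) = 39035 + √(47524 + 5476) = 39035 + √53000 = 39035 + 10*√530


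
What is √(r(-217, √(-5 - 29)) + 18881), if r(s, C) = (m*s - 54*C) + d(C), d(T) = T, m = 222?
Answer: √(-29293 - 53*I*√34) ≈ 0.9028 - 171.15*I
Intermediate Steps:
r(s, C) = -53*C + 222*s (r(s, C) = (222*s - 54*C) + C = (-54*C + 222*s) + C = -53*C + 222*s)
√(r(-217, √(-5 - 29)) + 18881) = √((-53*√(-5 - 29) + 222*(-217)) + 18881) = √((-53*I*√34 - 48174) + 18881) = √((-48174 - 53*I*√34) + 18881) = √(-29293 - 53*I*√34)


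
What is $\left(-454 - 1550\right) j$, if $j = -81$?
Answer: $162324$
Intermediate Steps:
$\left(-454 - 1550\right) j = \left(-454 - 1550\right) \left(-81\right) = \left(-2004\right) \left(-81\right) = 162324$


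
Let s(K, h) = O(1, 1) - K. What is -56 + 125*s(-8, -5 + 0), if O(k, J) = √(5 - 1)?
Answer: 1194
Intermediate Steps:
O(k, J) = 2 (O(k, J) = √4 = 2)
s(K, h) = 2 - K
-56 + 125*s(-8, -5 + 0) = -56 + 125*(2 - 1*(-8)) = -56 + 125*(2 + 8) = -56 + 125*10 = -56 + 1250 = 1194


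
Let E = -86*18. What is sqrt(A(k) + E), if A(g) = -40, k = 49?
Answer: 2*I*sqrt(397) ≈ 39.85*I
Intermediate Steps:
E = -1548
sqrt(A(k) + E) = sqrt(-40 - 1548) = sqrt(-1588) = 2*I*sqrt(397)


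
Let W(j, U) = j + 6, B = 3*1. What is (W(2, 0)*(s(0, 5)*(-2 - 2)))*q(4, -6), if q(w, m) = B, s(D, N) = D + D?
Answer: 0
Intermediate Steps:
s(D, N) = 2*D
B = 3
W(j, U) = 6 + j
q(w, m) = 3
(W(2, 0)*(s(0, 5)*(-2 - 2)))*q(4, -6) = ((6 + 2)*((2*0)*(-2 - 2)))*3 = (8*(0*(-4)))*3 = (8*0)*3 = 0*3 = 0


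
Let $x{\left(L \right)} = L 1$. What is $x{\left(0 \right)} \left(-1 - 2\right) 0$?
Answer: $0$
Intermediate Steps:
$x{\left(L \right)} = L$
$x{\left(0 \right)} \left(-1 - 2\right) 0 = 0 \left(-1 - 2\right) 0 = 0 \left(\left(-3\right) 0\right) = 0 \cdot 0 = 0$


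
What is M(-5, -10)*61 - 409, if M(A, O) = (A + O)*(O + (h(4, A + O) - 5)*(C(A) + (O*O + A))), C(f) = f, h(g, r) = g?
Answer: 91091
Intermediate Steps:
M(A, O) = (A + O)*(O - O² - 2*A) (M(A, O) = (A + O)*(O + (4 - 5)*(A + (O*O + A))) = (A + O)*(O - (A + (O² + A))) = (A + O)*(O - (A + (A + O²))) = (A + O)*(O - (O² + 2*A)) = (A + O)*(O + (-O² - 2*A)) = (A + O)*(O - O² - 2*A))
M(-5, -10)*61 - 409 = ((-10)² - 1*(-10)³ - 2*(-5)² - 1*(-5)*(-10) - 1*(-5)*(-10)²)*61 - 409 = (100 - 1*(-1000) - 2*25 - 50 - 1*(-5)*100)*61 - 409 = (100 + 1000 - 50 - 50 + 500)*61 - 409 = 1500*61 - 409 = 91500 - 409 = 91091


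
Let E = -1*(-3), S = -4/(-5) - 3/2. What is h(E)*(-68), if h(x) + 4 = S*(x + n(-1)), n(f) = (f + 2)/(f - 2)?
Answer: 5984/15 ≈ 398.93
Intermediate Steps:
n(f) = (2 + f)/(-2 + f)
S = -7/10 (S = -4*(-⅕) - 3*½ = ⅘ - 3/2 = -7/10 ≈ -0.70000)
E = 3
h(x) = -113/30 - 7*x/10 (h(x) = -4 - 7*(x + (2 - 1)/(-2 - 1))/10 = -4 - 7*(x + 1/(-3))/10 = -4 - 7*(x - ⅓*1)/10 = -4 - 7*(x - ⅓)/10 = -4 - 7*(-⅓ + x)/10 = -4 + (7/30 - 7*x/10) = -113/30 - 7*x/10)
h(E)*(-68) = (-113/30 - 7/10*3)*(-68) = (-113/30 - 21/10)*(-68) = -88/15*(-68) = 5984/15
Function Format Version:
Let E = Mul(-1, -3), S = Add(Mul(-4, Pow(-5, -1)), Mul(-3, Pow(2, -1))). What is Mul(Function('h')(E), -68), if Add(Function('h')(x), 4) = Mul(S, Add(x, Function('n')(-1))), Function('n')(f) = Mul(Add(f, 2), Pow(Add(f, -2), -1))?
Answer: Rational(5984, 15) ≈ 398.93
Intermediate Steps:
Function('n')(f) = Mul(Pow(Add(-2, f), -1), Add(2, f)) (Function('n')(f) = Mul(Add(2, f), Pow(Add(-2, f), -1)) = Mul(Pow(Add(-2, f), -1), Add(2, f)))
S = Rational(-7, 10) (S = Add(Mul(-4, Rational(-1, 5)), Mul(-3, Rational(1, 2))) = Add(Rational(4, 5), Rational(-3, 2)) = Rational(-7, 10) ≈ -0.70000)
E = 3
Function('h')(x) = Add(Rational(-113, 30), Mul(Rational(-7, 10), x)) (Function('h')(x) = Add(-4, Mul(Rational(-7, 10), Add(x, Mul(Pow(Add(-2, -1), -1), Add(2, -1))))) = Add(-4, Mul(Rational(-7, 10), Add(x, Mul(Pow(-3, -1), 1)))) = Add(-4, Mul(Rational(-7, 10), Add(x, Mul(Rational(-1, 3), 1)))) = Add(-4, Mul(Rational(-7, 10), Add(x, Rational(-1, 3)))) = Add(-4, Mul(Rational(-7, 10), Add(Rational(-1, 3), x))) = Add(-4, Add(Rational(7, 30), Mul(Rational(-7, 10), x))) = Add(Rational(-113, 30), Mul(Rational(-7, 10), x)))
Mul(Function('h')(E), -68) = Mul(Add(Rational(-113, 30), Mul(Rational(-7, 10), 3)), -68) = Mul(Add(Rational(-113, 30), Rational(-21, 10)), -68) = Mul(Rational(-88, 15), -68) = Rational(5984, 15)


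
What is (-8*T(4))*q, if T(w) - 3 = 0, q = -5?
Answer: 120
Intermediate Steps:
T(w) = 3 (T(w) = 3 + 0 = 3)
(-8*T(4))*q = -8*3*(-5) = -24*(-5) = 120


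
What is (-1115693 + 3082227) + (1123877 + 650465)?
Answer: 3740876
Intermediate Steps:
(-1115693 + 3082227) + (1123877 + 650465) = 1966534 + 1774342 = 3740876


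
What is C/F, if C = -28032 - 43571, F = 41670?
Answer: -71603/41670 ≈ -1.7183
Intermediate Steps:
C = -71603
C/F = -71603/41670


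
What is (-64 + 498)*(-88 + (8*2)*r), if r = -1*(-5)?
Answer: -3472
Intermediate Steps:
r = 5
(-64 + 498)*(-88 + (8*2)*r) = (-64 + 498)*(-88 + (8*2)*5) = 434*(-88 + 16*5) = 434*(-88 + 80) = 434*(-8) = -3472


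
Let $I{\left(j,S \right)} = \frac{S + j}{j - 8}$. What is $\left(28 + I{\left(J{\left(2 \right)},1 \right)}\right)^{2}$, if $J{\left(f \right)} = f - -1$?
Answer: $\frac{18496}{25} \approx 739.84$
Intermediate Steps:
$J{\left(f \right)} = 1 + f$ ($J{\left(f \right)} = f + 1 = 1 + f$)
$I{\left(j,S \right)} = \frac{S + j}{-8 + j}$
$\left(28 + I{\left(J{\left(2 \right)},1 \right)}\right)^{2} = \left(28 + \frac{1 + \left(1 + 2\right)}{-8 + \left(1 + 2\right)}\right)^{2} = \left(28 + \frac{1 + 3}{-8 + 3}\right)^{2} = \left(28 + \frac{1}{-5} \cdot 4\right)^{2} = \left(28 - \frac{4}{5}\right)^{2} = \left(\frac{136}{5}\right)^{2} = \frac{18496}{25}$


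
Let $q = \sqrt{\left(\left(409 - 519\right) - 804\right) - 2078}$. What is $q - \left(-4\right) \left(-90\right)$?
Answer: $-360 + 4 i \sqrt{187} \approx -360.0 + 54.699 i$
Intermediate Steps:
$q = 4 i \sqrt{187}$ ($q = \sqrt{\left(-110 - 804\right) - 2078} = \sqrt{-914 - 2078} = \sqrt{-2992} = 4 i \sqrt{187} \approx 54.699 i$)
$q - \left(-4\right) \left(-90\right) = 4 i \sqrt{187} - \left(-4\right) \left(-90\right) = 4 i \sqrt{187} - 360 = -360 + 4 i \sqrt{187}$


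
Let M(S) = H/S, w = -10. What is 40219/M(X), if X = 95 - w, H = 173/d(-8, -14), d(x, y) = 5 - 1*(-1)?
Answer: 25337970/173 ≈ 1.4646e+5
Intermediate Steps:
d(x, y) = 6 (d(x, y) = 5 + 1 = 6)
H = 173/6 ≈ 28.833
X = 105 (X = 95 - 1*(-10) = 95 + 10 = 105)
M(S) = 173/(6*S)
40219/M(X) = 40219/(((173/6)/105)) = 40219/(((173/6)*(1/105))) = 40219/(173/630) = 40219*(630/173) = 25337970/173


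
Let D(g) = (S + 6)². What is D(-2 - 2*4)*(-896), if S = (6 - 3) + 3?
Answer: -129024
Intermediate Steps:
S = 6 (S = 3 + 3 = 6)
D(g) = 144 (D(g) = (6 + 6)² = 12² = 144)
D(-2 - 2*4)*(-896) = 144*(-896) = -129024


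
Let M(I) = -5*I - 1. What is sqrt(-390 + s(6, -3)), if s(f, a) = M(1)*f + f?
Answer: 2*I*sqrt(105) ≈ 20.494*I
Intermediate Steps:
M(I) = -1 - 5*I
s(f, a) = -5*f (s(f, a) = (-1 - 5*1)*f + f = (-1 - 5)*f + f = -6*f + f = -5*f)
sqrt(-390 + s(6, -3)) = sqrt(-390 - 5*6) = sqrt(-390 - 30) = sqrt(-420) = 2*I*sqrt(105)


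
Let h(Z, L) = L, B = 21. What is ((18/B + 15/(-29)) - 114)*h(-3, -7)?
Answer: 23073/29 ≈ 795.62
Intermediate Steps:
((18/B + 15/(-29)) - 114)*h(-3, -7) = ((18/21 + 15/(-29)) - 114)*(-7) = ((18*(1/21) + 15*(-1/29)) - 114)*(-7) = ((6/7 - 15/29) - 114)*(-7) = (69/203 - 114)*(-7) = -23073/203*(-7) = 23073/29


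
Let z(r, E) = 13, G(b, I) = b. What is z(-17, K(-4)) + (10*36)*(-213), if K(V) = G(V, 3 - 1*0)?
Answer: -76667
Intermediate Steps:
K(V) = V
z(-17, K(-4)) + (10*36)*(-213) = 13 + (10*36)*(-213) = 13 + 360*(-213) = 13 - 76680 = -76667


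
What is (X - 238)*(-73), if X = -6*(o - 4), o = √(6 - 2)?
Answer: 16498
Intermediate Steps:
o = 2 (o = √4 = 2)
X = 12 (X = -6*(2 - 4) = -6*(-2) = 12)
(X - 238)*(-73) = (12 - 238)*(-73) = -226*(-73) = 16498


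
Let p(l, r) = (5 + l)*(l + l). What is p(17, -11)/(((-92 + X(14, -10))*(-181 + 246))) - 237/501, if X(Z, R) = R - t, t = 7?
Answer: -684631/1183195 ≈ -0.57863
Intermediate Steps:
p(l, r) = 2*l*(5 + l) (p(l, r) = (5 + l)*(2*l) = 2*l*(5 + l))
X(Z, R) = -7 + R (X(Z, R) = R - 1*7 = R - 7 = -7 + R)
p(17, -11)/(((-92 + X(14, -10))*(-181 + 246))) - 237/501 = (2*17*(5 + 17))/(((-92 + (-7 - 10))*(-181 + 246))) - 237/501 = (2*17*22)/(((-92 - 17)*65)) - 237*1/501 = 748/((-109*65)) - 79/167 = 748/(-7085) - 79/167 = 748*(-1/7085) - 79/167 = -748/7085 - 79/167 = -684631/1183195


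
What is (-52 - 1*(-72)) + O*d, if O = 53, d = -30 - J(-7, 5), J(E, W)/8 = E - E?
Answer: -1570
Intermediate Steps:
J(E, W) = 0 (J(E, W) = 8*(E - E) = 8*0 = 0)
d = -30 (d = -30 - 1*0 = -30 + 0 = -30)
(-52 - 1*(-72)) + O*d = (-52 - 1*(-72)) + 53*(-30) = (-52 + 72) - 1590 = 20 - 1590 = -1570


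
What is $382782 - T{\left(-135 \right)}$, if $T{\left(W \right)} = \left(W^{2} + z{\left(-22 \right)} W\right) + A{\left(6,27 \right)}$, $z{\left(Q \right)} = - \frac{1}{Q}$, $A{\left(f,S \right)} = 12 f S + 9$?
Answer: $\frac{7977423}{22} \approx 3.6261 \cdot 10^{5}$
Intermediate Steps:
$A{\left(f,S \right)} = 9 + 12 S f$ ($A{\left(f,S \right)} = 12 S f + 9 = 9 + 12 S f$)
$T{\left(W \right)} = 1953 + W^{2} + \frac{W}{22}$ ($T{\left(W \right)} = \left(W^{2} + - \frac{1}{-22} W\right) + \left(9 + 12 \cdot 27 \cdot 6\right) = \left(W^{2} + \left(-1\right) \left(- \frac{1}{22}\right) W\right) + \left(9 + 1944\right) = \left(W^{2} + \frac{W}{22}\right) + 1953 = 1953 + W^{2} + \frac{W}{22}$)
$382782 - T{\left(-135 \right)} = 382782 - \left(1953 + \left(-135\right)^{2} + \frac{1}{22} \left(-135\right)\right) = 382782 - \left(1953 + 18225 - \frac{135}{22}\right) = 382782 - \frac{443781}{22} = \frac{7977423}{22}$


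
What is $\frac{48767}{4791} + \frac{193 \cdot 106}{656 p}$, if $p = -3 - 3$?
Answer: $\frac{15655439}{3142896} \approx 4.9812$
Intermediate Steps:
$p = -6$
$\frac{48767}{4791} + \frac{193 \cdot 106}{656 p} = \frac{48767}{4791} + \frac{193 \cdot 106}{656 \left(-6\right)} = 48767 \cdot \frac{1}{4791} + \frac{20458}{-3936} = \frac{48767}{4791} + 20458 \left(- \frac{1}{3936}\right) = \frac{48767}{4791} - \frac{10229}{1968} = \frac{15655439}{3142896}$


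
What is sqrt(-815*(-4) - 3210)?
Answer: 5*sqrt(2) ≈ 7.0711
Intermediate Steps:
sqrt(-815*(-4) - 3210) = sqrt(3260 - 3210) = sqrt(50) = 5*sqrt(2)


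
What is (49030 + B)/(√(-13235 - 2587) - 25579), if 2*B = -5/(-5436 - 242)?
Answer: -14241995457615/7430242871428 - 1670354055*I*√1758/7430242871428 ≈ -1.9168 - 0.0094257*I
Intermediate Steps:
B = 5/11356 (B = (-5/(-5436 - 242))/2 = (-5/(-5678))/2 = (-5*(-1/5678))/2 = (½)*(5/5678) = 5/11356 ≈ 0.00044030)
(49030 + B)/(√(-13235 - 2587) - 25579) = (49030 + 5/11356)/(√(-13235 - 2587) - 25579) = 556784685/(11356*(√(-15822) - 25579)) = 556784685/(11356*(3*I*√1758 - 25579)) = 556784685/(11356*(-25579 + 3*I*√1758))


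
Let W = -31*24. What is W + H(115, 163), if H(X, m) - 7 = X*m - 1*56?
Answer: 17952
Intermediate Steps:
W = -744
H(X, m) = -49 + X*m (H(X, m) = 7 + (X*m - 1*56) = 7 + (X*m - 56) = 7 + (-56 + X*m) = -49 + X*m)
W + H(115, 163) = -744 + (-49 + 115*163) = -744 + (-49 + 18745) = -744 + 18696 = 17952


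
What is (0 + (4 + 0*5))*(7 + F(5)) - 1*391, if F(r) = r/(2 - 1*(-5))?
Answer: -2521/7 ≈ -360.14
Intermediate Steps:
F(r) = r/7 (F(r) = r/(2 + 5) = r/7)
(0 + (4 + 0*5))*(7 + F(5)) - 1*391 = (0 + (4 + 0*5))*(7 + (⅐)*5) - 1*391 = (0 + (4 + 0))*(7 + 5/7) - 391 = (0 + 4)*(54/7) - 391 = 4*(54/7) - 391 = 216/7 - 391 = -2521/7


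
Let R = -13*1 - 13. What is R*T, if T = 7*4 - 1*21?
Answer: -182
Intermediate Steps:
R = -26 (R = -13 - 13 = -26)
T = 7 (T = 28 - 21 = 7)
R*T = -26*7 = -182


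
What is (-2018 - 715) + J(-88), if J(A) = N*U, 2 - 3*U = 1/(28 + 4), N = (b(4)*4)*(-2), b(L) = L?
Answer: -2754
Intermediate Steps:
N = -32 (N = (4*4)*(-2) = 16*(-2) = -32)
U = 21/32 (U = ⅔ - 1/(3*(28 + 4)) = ⅔ - ⅓/32 = ⅔ - ⅓*1/32 = ⅔ - 1/96 = 21/32 ≈ 0.65625)
J(A) = -21 (J(A) = -32*21/32 = -21)
(-2018 - 715) + J(-88) = (-2018 - 715) - 21 = -2733 - 21 = -2754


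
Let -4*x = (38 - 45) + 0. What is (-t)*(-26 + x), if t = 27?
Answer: 2619/4 ≈ 654.75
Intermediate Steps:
x = 7/4 (x = -((38 - 45) + 0)/4 = -(-7 + 0)/4 = -¼*(-7) = 7/4 ≈ 1.7500)
(-t)*(-26 + x) = (-1*27)*(-26 + 7/4) = -27*(-97/4) = 2619/4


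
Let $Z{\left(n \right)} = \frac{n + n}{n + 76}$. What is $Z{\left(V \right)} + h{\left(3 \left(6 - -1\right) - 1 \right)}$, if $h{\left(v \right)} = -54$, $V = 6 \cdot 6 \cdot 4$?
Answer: $- \frac{2898}{55} \approx -52.691$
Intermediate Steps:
$V = 144$ ($V = 36 \cdot 4 = 144$)
$Z{\left(n \right)} = \frac{2 n}{76 + n}$
$Z{\left(V \right)} + h{\left(3 \left(6 - -1\right) - 1 \right)} = 2 \cdot 144 \frac{1}{76 + 144} - 54 = 2 \cdot 144 \cdot \frac{1}{220} - 54 = \frac{72}{55} - 54 = - \frac{2898}{55}$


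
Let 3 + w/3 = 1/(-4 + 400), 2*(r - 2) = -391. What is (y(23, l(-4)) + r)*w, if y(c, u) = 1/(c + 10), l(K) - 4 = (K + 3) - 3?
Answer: 15156803/8712 ≈ 1739.8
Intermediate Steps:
r = -387/2 (r = 2 + (½)*(-391) = 2 - 391/2 = -387/2 ≈ -193.50)
l(K) = 4 + K (l(K) = 4 + ((K + 3) - 3) = 4 + ((3 + K) - 3) = 4 + K)
y(c, u) = 1/(10 + c)
w = -1187/132 (w = -9 + 3/(-4 + 400) = -9 + 3/396 = -9 + 3*(1/396) = -9 + 1/132 = -1187/132 ≈ -8.9924)
(y(23, l(-4)) + r)*w = (1/(10 + 23) - 387/2)*(-1187/132) = (1/33 - 387/2)*(-1187/132) = -12769/66*(-1187/132) = 15156803/8712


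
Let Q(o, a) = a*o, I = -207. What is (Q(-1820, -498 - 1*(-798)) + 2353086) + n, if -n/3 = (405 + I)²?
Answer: 1689474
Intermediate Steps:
n = -117612 (n = -3*(405 - 207)² = -3*198² = -3*39204 = -117612)
(Q(-1820, -498 - 1*(-798)) + 2353086) + n = ((-498 - 1*(-798))*(-1820) + 2353086) - 117612 = ((-498 + 798)*(-1820) + 2353086) - 117612 = (300*(-1820) + 2353086) - 117612 = (-546000 + 2353086) - 117612 = 1807086 - 117612 = 1689474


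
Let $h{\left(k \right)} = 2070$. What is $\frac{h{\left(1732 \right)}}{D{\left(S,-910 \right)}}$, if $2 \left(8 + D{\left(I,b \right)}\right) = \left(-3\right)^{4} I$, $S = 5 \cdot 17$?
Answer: $\frac{4140}{6869} \approx 0.60271$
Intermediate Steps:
$S = 85$
$D{\left(I,b \right)} = -8 + \frac{81 I}{2}$ ($D{\left(I,b \right)} = -8 + \frac{\left(-3\right)^{4} I}{2} = -8 + \frac{81 I}{2}$)
$\frac{h{\left(1732 \right)}}{D{\left(S,-910 \right)}} = \frac{2070}{-8 + \frac{81}{2} \cdot 85} = \frac{2070}{-8 + \frac{6885}{2}} = \frac{2070}{\frac{6869}{2}} = 2070 \cdot \frac{2}{6869} = \frac{4140}{6869}$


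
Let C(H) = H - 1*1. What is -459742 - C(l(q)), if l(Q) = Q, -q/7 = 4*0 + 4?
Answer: -459713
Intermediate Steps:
q = -28 (q = -7*(4*0 + 4) = -7*(0 + 4) = -7*4 = -28)
C(H) = -1 + H (C(H) = H - 1 = -1 + H)
-459742 - C(l(q)) = -459742 - (-1 - 28) = -459742 - 1*(-29) = -459742 + 29 = -459713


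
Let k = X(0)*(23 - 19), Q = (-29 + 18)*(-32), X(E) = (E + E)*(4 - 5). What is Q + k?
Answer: 352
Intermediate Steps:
X(E) = -2*E (X(E) = (2*E)*(-1) = -2*E)
Q = 352 (Q = -11*(-32) = 352)
k = 0 (k = (-2*0)*(23 - 19) = 0*4 = 0)
Q + k = 352 + 0 = 352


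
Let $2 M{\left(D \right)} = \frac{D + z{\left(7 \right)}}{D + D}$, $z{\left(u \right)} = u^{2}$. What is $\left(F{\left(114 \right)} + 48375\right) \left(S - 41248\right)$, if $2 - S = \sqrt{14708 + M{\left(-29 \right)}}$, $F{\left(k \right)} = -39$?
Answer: $-1993666656 - \frac{48336 \sqrt{12369283}}{29} \approx -1.9995 \cdot 10^{9}$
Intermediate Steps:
$M{\left(D \right)} = \frac{49 + D}{4 D}$ ($M{\left(D \right)} = \frac{\left(D + 7^{2}\right) \frac{1}{D + D}}{2} = \frac{\left(D + 49\right) \frac{1}{2 D}}{2} = \frac{\left(49 + D\right) \frac{1}{2 D}}{2} = \frac{\frac{1}{2} \frac{1}{D} \left(49 + D\right)}{2} = \frac{49 + D}{4 D}$)
$S = 2 - \frac{\sqrt{12369283}}{29}$ ($S = 2 - \sqrt{14708 + \frac{49 - 29}{4 \left(-29\right)}} = 2 - \sqrt{14708 + \frac{1}{4} \left(- \frac{1}{29}\right) 20} = 2 - \sqrt{14708 - \frac{5}{29}} = 2 - \sqrt{\frac{426527}{29}} = 2 - \frac{\sqrt{12369283}}{29} \approx -119.28$)
$\left(F{\left(114 \right)} + 48375\right) \left(S - 41248\right) = \left(-39 + 48375\right) \left(\left(2 - \frac{\sqrt{12369283}}{29}\right) - 41248\right) = 48336 \left(-41246 - \frac{\sqrt{12369283}}{29}\right) = -1993666656 - \frac{48336 \sqrt{12369283}}{29}$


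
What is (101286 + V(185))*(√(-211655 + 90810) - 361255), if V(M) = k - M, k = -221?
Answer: -36443404400 + 100880*I*√120845 ≈ -3.6443e+10 + 3.5069e+7*I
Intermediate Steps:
V(M) = -221 - M
(101286 + V(185))*(√(-211655 + 90810) - 361255) = (101286 + (-221 - 1*185))*(√(-211655 + 90810) - 361255) = (101286 + (-221 - 185))*(√(-120845) - 361255) = (101286 - 406)*(I*√120845 - 361255) = 100880*(-361255 + I*√120845) = -36443404400 + 100880*I*√120845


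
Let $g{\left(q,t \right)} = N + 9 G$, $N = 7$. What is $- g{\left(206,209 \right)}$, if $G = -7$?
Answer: $56$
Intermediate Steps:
$g{\left(q,t \right)} = -56$ ($g{\left(q,t \right)} = 7 + 9 \left(-7\right) = 7 - 63 = -56$)
$- g{\left(206,209 \right)} = \left(-1\right) \left(-56\right) = 56$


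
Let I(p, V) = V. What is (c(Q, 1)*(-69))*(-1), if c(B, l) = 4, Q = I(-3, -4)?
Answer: 276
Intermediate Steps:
Q = -4
(c(Q, 1)*(-69))*(-1) = (4*(-69))*(-1) = -276*(-1) = 276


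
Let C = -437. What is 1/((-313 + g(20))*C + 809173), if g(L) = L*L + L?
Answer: 1/762414 ≈ 1.3116e-6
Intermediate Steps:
g(L) = L + L² (g(L) = L² + L = L + L²)
1/((-313 + g(20))*C + 809173) = 1/((-313 + 20*(1 + 20))*(-437) + 809173) = 1/((-313 + 20*21)*(-437) + 809173) = 1/((-313 + 420)*(-437) + 809173) = 1/(107*(-437) + 809173) = 1/(-46759 + 809173) = 1/762414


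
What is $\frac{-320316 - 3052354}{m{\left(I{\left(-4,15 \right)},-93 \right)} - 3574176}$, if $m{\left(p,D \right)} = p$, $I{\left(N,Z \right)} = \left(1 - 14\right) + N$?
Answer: $\frac{481810}{510599} \approx 0.94362$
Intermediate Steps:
$I{\left(N,Z \right)} = -13 + N$
$\frac{-320316 - 3052354}{m{\left(I{\left(-4,15 \right)},-93 \right)} - 3574176} = \frac{-320316 - 3052354}{\left(-13 - 4\right) - 3574176} = - \frac{3372670}{-17 - 3574176} = - \frac{3372670}{-3574193} = \left(-3372670\right) \left(- \frac{1}{3574193}\right) = \frac{481810}{510599}$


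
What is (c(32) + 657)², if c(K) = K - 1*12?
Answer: 458329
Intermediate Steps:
c(K) = -12 + K (c(K) = K - 12 = -12 + K)
(c(32) + 657)² = ((-12 + 32) + 657)² = (20 + 657)² = 677² = 458329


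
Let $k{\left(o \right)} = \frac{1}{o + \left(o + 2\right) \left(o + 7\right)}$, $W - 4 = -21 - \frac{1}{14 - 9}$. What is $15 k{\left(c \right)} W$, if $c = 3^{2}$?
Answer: $- \frac{258}{185} \approx -1.3946$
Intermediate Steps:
$c = 9$
$W = - \frac{86}{5}$ ($W = 4 - \left(21 + \frac{1}{14 - 9}\right) = 4 - \frac{106}{5} = - \frac{86}{5} \approx -17.2$)
$k{\left(o \right)} = \frac{1}{o + \left(2 + o\right) \left(7 + o\right)}$
$15 k{\left(c \right)} W = \frac{15}{14 + 9^{2} + 10 \cdot 9} \left(- \frac{86}{5}\right) = \frac{15}{14 + 81 + 90} \left(- \frac{86}{5}\right) = \frac{15}{185} \left(- \frac{86}{5}\right) = 15 \cdot \frac{1}{185} \left(- \frac{86}{5}\right) = \frac{3}{37} \left(- \frac{86}{5}\right) = - \frac{258}{185}$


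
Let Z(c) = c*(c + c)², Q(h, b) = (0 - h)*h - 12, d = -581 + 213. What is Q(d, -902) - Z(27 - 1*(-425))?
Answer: -369517068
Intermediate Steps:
d = -368
Q(h, b) = -12 - h² (Q(h, b) = (-h)*h - 12 = -h² - 12 = -12 - h²)
Z(c) = 4*c³ (Z(c) = c*(2*c)² = c*(4*c²) = 4*c³)
Q(d, -902) - Z(27 - 1*(-425)) = (-12 - 1*(-368)²) - 4*(27 - 1*(-425))³ = (-12 - 1*135424) - 4*(27 + 425)³ = (-12 - 135424) - 4*452³ = -135436 - 4*92345408 = -135436 - 1*369381632 = -135436 - 369381632 = -369517068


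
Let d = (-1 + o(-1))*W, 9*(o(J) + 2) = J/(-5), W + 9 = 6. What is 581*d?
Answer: 77854/15 ≈ 5190.3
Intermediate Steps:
W = -3 (W = -9 + 6 = -3)
o(J) = -2 - J/45 (o(J) = -2 + (J/(-5))/9 = -2 + (J*(-⅕))/9 = -2 + (-J/5)/9 = -2 - J/45)
d = 134/15 (d = (-1 + (-2 - 1/45*(-1)))*(-3) = (-1 + (-2 + 1/45))*(-3) = (-1 - 89/45)*(-3) = -134/45*(-3) = 134/15 ≈ 8.9333)
581*d = 581*(134/15) = 77854/15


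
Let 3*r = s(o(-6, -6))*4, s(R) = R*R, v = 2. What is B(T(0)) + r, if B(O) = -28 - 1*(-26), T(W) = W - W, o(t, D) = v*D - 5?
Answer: 1150/3 ≈ 383.33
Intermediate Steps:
o(t, D) = -5 + 2*D (o(t, D) = 2*D - 5 = -5 + 2*D)
T(W) = 0
s(R) = R**2
B(O) = -2 (B(O) = -28 + 26 = -2)
r = 1156/3 (r = ((-5 + 2*(-6))**2*4)/3 = ((-5 - 12)**2*4)/3 = ((-17)**2*4)/3 = (289*4)/3 = (1/3)*1156 = 1156/3 ≈ 385.33)
B(T(0)) + r = -2 + 1156/3 = 1150/3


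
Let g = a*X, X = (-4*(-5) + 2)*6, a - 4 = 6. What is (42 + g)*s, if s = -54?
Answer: -73548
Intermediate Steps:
a = 10 (a = 4 + 6 = 10)
X = 132 (X = (20 + 2)*6 = 22*6 = 132)
g = 1320 (g = 10*132 = 1320)
(42 + g)*s = (42 + 1320)*(-54) = 1362*(-54) = -73548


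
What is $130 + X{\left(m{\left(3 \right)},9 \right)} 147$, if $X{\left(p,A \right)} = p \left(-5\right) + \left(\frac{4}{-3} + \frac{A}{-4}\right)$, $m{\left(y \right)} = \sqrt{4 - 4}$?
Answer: $- \frac{1587}{4} \approx -396.75$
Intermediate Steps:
$m{\left(y \right)} = 0$ ($m{\left(y \right)} = \sqrt{0} = 0$)
$X{\left(p,A \right)} = - \frac{4}{3} - 5 p - \frac{A}{4}$ ($X{\left(p,A \right)} = - 5 p + \left(4 \left(- \frac{1}{3}\right) + A \left(- \frac{1}{4}\right)\right) = - 5 p - \left(\frac{4}{3} + \frac{A}{4}\right) = - \frac{4}{3} - 5 p - \frac{A}{4}$)
$130 + X{\left(m{\left(3 \right)},9 \right)} 147 = 130 + \left(- \frac{4}{3} - 0 - \frac{9}{4}\right) 147 = 130 + \left(- \frac{4}{3} + 0 - \frac{9}{4}\right) 147 = 130 - \frac{2107}{4} = - \frac{1587}{4}$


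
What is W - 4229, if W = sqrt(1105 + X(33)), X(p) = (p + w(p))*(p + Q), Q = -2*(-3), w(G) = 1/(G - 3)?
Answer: -4229 + sqrt(239330)/10 ≈ -4180.1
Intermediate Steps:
w(G) = 1/(-3 + G)
Q = 6
X(p) = (6 + p)*(p + 1/(-3 + p)) (X(p) = (p + 1/(-3 + p))*(p + 6) = (p + 1/(-3 + p))*(6 + p) = (6 + p)*(p + 1/(-3 + p)))
W = sqrt(239330)/10 (W = sqrt(1105 + (6 + 33 + 33*(-3 + 33)*(6 + 33))/(-3 + 33)) = sqrt(1105 + (6 + 33 + 33*30*39)/30) = sqrt(1105 + (6 + 33 + 38610)/30) = sqrt(1105 + (1/30)*38649) = sqrt(1105 + 12883/10) = sqrt(23933/10) = sqrt(239330)/10 ≈ 48.921)
W - 4229 = sqrt(239330)/10 - 4229 = -4229 + sqrt(239330)/10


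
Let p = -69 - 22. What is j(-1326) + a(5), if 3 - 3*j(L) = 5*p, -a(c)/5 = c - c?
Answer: 458/3 ≈ 152.67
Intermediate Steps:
a(c) = 0 (a(c) = -5*(c - c) = -5*0 = 0)
p = -91
j(L) = 458/3 (j(L) = 1 - 5*(-91)/3 = 1 - ⅓*(-455) = 1 + 455/3 = 458/3)
j(-1326) + a(5) = 458/3 + 0 = 458/3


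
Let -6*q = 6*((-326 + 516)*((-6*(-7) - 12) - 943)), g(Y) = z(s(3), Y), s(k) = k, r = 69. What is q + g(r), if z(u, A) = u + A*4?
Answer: 173749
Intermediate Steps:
z(u, A) = u + 4*A
g(Y) = 3 + 4*Y
q = 173470 (q = -(-326 + 516)*((-6*(-7) - 12) - 943) = -190*((42 - 12) - 943) = -190*(30 - 943) = -190*(-913) = -(-173470) = -⅙*(-1040820) = 173470)
q + g(r) = 173470 + (3 + 4*69) = 173470 + (3 + 276) = 173470 + 279 = 173749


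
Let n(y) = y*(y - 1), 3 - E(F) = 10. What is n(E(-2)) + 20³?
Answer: 8056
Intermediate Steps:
E(F) = -7 (E(F) = 3 - 1*10 = 3 - 10 = -7)
n(y) = y*(-1 + y)
n(E(-2)) + 20³ = -7*(-1 - 7) + 20³ = -7*(-8) + 8000 = 56 + 8000 = 8056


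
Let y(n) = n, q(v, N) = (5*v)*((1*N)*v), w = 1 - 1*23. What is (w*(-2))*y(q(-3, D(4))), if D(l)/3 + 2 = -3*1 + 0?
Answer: -29700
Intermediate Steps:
w = -22 (w = 1 - 23 = -22)
D(l) = -15 (D(l) = -6 + 3*(-3*1 + 0) = -6 + 3*(-3 + 0) = -6 + 3*(-3) = -6 - 9 = -15)
q(v, N) = 5*N*v**2 (q(v, N) = (5*v)*(N*v) = 5*N*v**2)
(w*(-2))*y(q(-3, D(4))) = (-22*(-2))*(5*(-15)*(-3)**2) = 44*(5*(-15)*9) = 44*(-675) = -29700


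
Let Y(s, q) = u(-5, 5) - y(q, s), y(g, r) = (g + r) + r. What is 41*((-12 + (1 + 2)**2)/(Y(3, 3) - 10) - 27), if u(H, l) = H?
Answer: -8815/8 ≈ -1101.9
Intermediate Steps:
y(g, r) = g + 2*r
Y(s, q) = -5 - q - 2*s (Y(s, q) = -5 - (q + 2*s) = -5 + (-q - 2*s) = -5 - q - 2*s)
41*((-12 + (1 + 2)**2)/(Y(3, 3) - 10) - 27) = 41*((-12 + (1 + 2)**2)/((-5 - 1*3 - 2*3) - 10) - 27) = 41*((-12 + 3**2)/((-5 - 3 - 6) - 10) - 27) = 41*((-12 + 9)/(-14 - 10) - 27) = 41*(-3/(-24) - 27) = 41*(-3*(-1/24) - 27) = 41*(1/8 - 27) = 41*(-215/8) = -8815/8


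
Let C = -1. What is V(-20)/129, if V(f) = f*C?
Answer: 20/129 ≈ 0.15504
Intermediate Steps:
V(f) = -f (V(f) = f*(-1) = -f)
V(-20)/129 = -1*(-20)/129 = 20*(1/129) = 20/129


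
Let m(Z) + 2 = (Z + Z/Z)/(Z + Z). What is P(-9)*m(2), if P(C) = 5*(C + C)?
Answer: 225/2 ≈ 112.50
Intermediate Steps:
P(C) = 10*C (P(C) = 5*(2*C) = 10*C)
m(Z) = -2 + (1 + Z)/(2*Z) (m(Z) = -2 + (Z + Z/Z)/(Z + Z) = -2 + (Z + 1)/((2*Z)) = -2 + (1 + Z)*(1/(2*Z)) = -2 + (1 + Z)/(2*Z))
P(-9)*m(2) = (10*(-9))*((1/2)*(1 - 3*2)/2) = -45*(1 - 6)/2 = -45*(-5)/2 = -90*(-5/4) = 225/2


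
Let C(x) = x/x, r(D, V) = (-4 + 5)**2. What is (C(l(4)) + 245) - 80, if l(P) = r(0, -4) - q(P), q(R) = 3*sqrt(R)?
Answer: 166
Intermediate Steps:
r(D, V) = 1 (r(D, V) = 1**2 = 1)
l(P) = 1 - 3*sqrt(P)
C(x) = 1
(C(l(4)) + 245) - 80 = (1 + 245) - 80 = 246 - 80 = 166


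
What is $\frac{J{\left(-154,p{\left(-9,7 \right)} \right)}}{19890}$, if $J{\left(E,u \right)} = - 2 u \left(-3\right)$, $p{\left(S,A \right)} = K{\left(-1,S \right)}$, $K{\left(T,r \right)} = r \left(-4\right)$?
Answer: $\frac{12}{1105} \approx 0.01086$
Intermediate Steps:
$K{\left(T,r \right)} = - 4 r$
$p{\left(S,A \right)} = - 4 S$
$J{\left(E,u \right)} = 6 u$
$\frac{J{\left(-154,p{\left(-9,7 \right)} \right)}}{19890} = \frac{6 \left(\left(-4\right) \left(-9\right)\right)}{19890} = 6 \cdot 36 \cdot \frac{1}{19890} = 216 \cdot \frac{1}{19890} = \frac{12}{1105}$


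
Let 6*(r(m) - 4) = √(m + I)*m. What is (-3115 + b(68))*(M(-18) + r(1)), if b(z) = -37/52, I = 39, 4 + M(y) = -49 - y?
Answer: 5022527/52 - 162017*√10/156 ≈ 93303.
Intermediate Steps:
M(y) = -53 - y (M(y) = -4 + (-49 - y) = -53 - y)
b(z) = -37/52 (b(z) = -37*1/52 = -37/52)
r(m) = 4 + m*√(39 + m)/6 (r(m) = 4 + (√(m + 39)*m)/6 = 4 + (√(39 + m)*m)/6 = 4 + (m*√(39 + m))/6 = 4 + m*√(39 + m)/6)
(-3115 + b(68))*(M(-18) + r(1)) = (-3115 - 37/52)*((-53 - 1*(-18)) + (4 + (⅙)*1*√(39 + 1))) = -162017*((-53 + 18) + (4 + (⅙)*1*√40))/52 = -162017*(-35 + (4 + (⅙)*1*(2*√10)))/52 = -162017*(-35 + (4 + √10/3))/52 = -162017*(-31 + √10/3)/52 = 5022527/52 - 162017*√10/156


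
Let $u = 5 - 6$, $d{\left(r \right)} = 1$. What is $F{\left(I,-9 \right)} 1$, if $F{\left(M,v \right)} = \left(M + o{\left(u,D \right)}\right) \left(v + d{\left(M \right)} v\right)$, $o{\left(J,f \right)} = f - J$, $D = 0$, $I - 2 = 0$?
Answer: $-54$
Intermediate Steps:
$I = 2$ ($I = 2 + 0 = 2$)
$u = -1$ ($u = 5 - 6 = -1$)
$F{\left(M,v \right)} = 2 v \left(1 + M\right)$ ($F{\left(M,v \right)} = \left(M + \left(0 - -1\right)\right) \left(v + 1 v\right) = \left(M + \left(0 + 1\right)\right) \left(v + v\right) = \left(M + 1\right) 2 v = \left(1 + M\right) 2 v = 2 v \left(1 + M\right)$)
$F{\left(I,-9 \right)} 1 = 2 \left(-9\right) \left(1 + 2\right) 1 = 2 \left(-9\right) 3 \cdot 1 = \left(-54\right) 1 = -54$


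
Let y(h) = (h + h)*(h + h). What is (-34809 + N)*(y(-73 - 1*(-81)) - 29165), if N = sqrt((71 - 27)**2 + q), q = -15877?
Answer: 1006293381 - 86727*I*sqrt(1549) ≈ 1.0063e+9 - 3.4133e+6*I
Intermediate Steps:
N = 3*I*sqrt(1549) (N = sqrt((71 - 27)**2 - 15877) = sqrt(44**2 - 15877) = sqrt(1936 - 15877) = sqrt(-13941) = 3*I*sqrt(1549) ≈ 118.07*I)
y(h) = 4*h**2 (y(h) = (2*h)*(2*h) = 4*h**2)
(-34809 + N)*(y(-73 - 1*(-81)) - 29165) = (-34809 + 3*I*sqrt(1549))*(4*(-73 - 1*(-81))**2 - 29165) = (-34809 + 3*I*sqrt(1549))*(4*(-73 + 81)**2 - 29165) = (-34809 + 3*I*sqrt(1549))*(4*8**2 - 29165) = (-34809 + 3*I*sqrt(1549))*(4*64 - 29165) = (-34809 + 3*I*sqrt(1549))*(256 - 29165) = (-34809 + 3*I*sqrt(1549))*(-28909) = 1006293381 - 86727*I*sqrt(1549)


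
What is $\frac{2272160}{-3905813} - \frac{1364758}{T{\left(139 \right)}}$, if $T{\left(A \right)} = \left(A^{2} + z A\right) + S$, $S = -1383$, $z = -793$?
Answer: $\frac{5120794164014}{360463575957} \approx 14.206$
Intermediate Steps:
$T{\left(A \right)} = -1383 + A^{2} - 793 A$ ($T{\left(A \right)} = \left(A^{2} - 793 A\right) - 1383 = -1383 + A^{2} - 793 A$)
$\frac{2272160}{-3905813} - \frac{1364758}{T{\left(139 \right)}} = \frac{2272160}{-3905813} - \frac{1364758}{-1383 + 139^{2} - 110227} = 2272160 \left(- \frac{1}{3905813}\right) - \frac{1364758}{-1383 + 19321 - 110227} = - \frac{2272160}{3905813} - \frac{1364758}{-92289} = - \frac{2272160}{3905813} - - \frac{1364758}{92289} = - \frac{2272160}{3905813} + \frac{1364758}{92289} = \frac{5120794164014}{360463575957}$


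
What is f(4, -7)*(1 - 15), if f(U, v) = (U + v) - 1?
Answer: 56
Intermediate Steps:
f(U, v) = -1 + U + v
f(4, -7)*(1 - 15) = (-1 + 4 - 7)*(1 - 15) = -4*(-14) = 56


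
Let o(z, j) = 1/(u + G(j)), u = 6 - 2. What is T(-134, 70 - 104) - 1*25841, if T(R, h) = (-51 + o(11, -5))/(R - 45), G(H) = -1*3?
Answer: -4625489/179 ≈ -25841.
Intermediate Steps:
u = 4
G(H) = -3
o(z, j) = 1 (o(z, j) = 1/(4 - 3) = 1/1 = 1)
T(R, h) = -50/(-45 + R) (T(R, h) = (-51 + 1)/(R - 45) = -50/(-45 + R))
T(-134, 70 - 104) - 1*25841 = -50/(-45 - 134) - 1*25841 = -50/(-179) - 25841 = -50*(-1/179) - 25841 = 50/179 - 25841 = -4625489/179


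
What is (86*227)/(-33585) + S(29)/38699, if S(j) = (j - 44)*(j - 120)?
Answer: -709638353/1299705915 ≈ -0.54600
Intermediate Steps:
S(j) = (-120 + j)*(-44 + j) (S(j) = (-44 + j)*(-120 + j) = (-120 + j)*(-44 + j))
(86*227)/(-33585) + S(29)/38699 = (86*227)/(-33585) + (5280 + 29² - 164*29)/38699 = 19522*(-1/33585) + (5280 + 841 - 4756)*(1/38699) = -19522/33585 + 1365*(1/38699) = -19522/33585 + 1365/38699 = -709638353/1299705915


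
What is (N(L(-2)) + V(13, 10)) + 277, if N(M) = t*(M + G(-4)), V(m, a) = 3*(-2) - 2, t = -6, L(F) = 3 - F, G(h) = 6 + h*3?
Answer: 275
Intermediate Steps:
G(h) = 6 + 3*h
V(m, a) = -8 (V(m, a) = -6 - 2 = -8)
N(M) = 36 - 6*M (N(M) = -6*(M + (6 + 3*(-4))) = -6*(M + (6 - 12)) = -6*(M - 6) = -6*(-6 + M) = 36 - 6*M)
(N(L(-2)) + V(13, 10)) + 277 = ((36 - 6*(3 - 1*(-2))) - 8) + 277 = ((36 - 6*(3 + 2)) - 8) + 277 = ((36 - 6*5) - 8) + 277 = ((36 - 30) - 8) + 277 = (6 - 8) + 277 = -2 + 277 = 275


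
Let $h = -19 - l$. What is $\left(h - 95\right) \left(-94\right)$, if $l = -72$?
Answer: $3948$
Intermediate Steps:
$h = 53$ ($h = -19 - -72 = -19 + 72 = 53$)
$\left(h - 95\right) \left(-94\right) = \left(53 - 95\right) \left(-94\right) = \left(-42\right) \left(-94\right) = 3948$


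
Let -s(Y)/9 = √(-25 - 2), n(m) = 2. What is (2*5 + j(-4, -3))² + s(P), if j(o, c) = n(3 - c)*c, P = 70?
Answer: 16 - 27*I*√3 ≈ 16.0 - 46.765*I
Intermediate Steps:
j(o, c) = 2*c
s(Y) = -27*I*√3 (s(Y) = -9*√(-25 - 2) = -27*I*√3)
(2*5 + j(-4, -3))² + s(P) = (2*5 + 2*(-3))² - 27*I*√3 = (10 - 6)² - 27*I*√3 = 4² - 27*I*√3 = 16 - 27*I*√3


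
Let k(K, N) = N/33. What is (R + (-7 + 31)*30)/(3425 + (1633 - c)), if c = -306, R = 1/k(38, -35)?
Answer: 8389/62580 ≈ 0.13405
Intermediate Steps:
k(K, N) = N/33 (k(K, N) = N*(1/33) = N/33)
R = -33/35 (R = 1/((1/33)*(-35)) = 1/(-35/33) = -33/35 ≈ -0.94286)
(R + (-7 + 31)*30)/(3425 + (1633 - c)) = (-33/35 + (-7 + 31)*30)/(3425 + (1633 - 1*(-306))) = (-33/35 + 24*30)/(3425 + (1633 + 306)) = (-33/35 + 720)/(3425 + 1939) = (25167/35)/5364 = (25167/35)*(1/5364) = 8389/62580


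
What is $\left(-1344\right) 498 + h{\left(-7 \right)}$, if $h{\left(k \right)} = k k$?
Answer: $-669263$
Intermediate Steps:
$h{\left(k \right)} = k^{2}$
$\left(-1344\right) 498 + h{\left(-7 \right)} = \left(-1344\right) 498 + \left(-7\right)^{2} = -669312 + 49 = -669263$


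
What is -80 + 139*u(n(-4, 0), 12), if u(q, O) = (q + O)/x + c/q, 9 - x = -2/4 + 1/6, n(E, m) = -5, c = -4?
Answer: 2709/20 ≈ 135.45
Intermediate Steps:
x = 28/3 (x = 9 - (-2/4 + 1/6) = 9 - (-2*1/4 + 1*(1/6)) = 9 - (-1/2 + 1/6) = 9 - 1*(-1/3) = 9 + 1/3 = 28/3 ≈ 9.3333)
u(q, O) = -4/q + 3*O/28 + 3*q/28 (u(q, O) = (q + O)/(28/3) - 4/q = (O + q)*(3/28) - 4/q = (3*O/28 + 3*q/28) - 4/q = -4/q + 3*O/28 + 3*q/28)
-80 + 139*u(n(-4, 0), 12) = -80 + 139*((1/28)*(-112 + 3*(-5)*(12 - 5))/(-5)) = -80 + 139*((1/28)*(-1/5)*(-112 + 3*(-5)*7)) = -80 + 139*((1/28)*(-1/5)*(-112 - 105)) = -80 + 139*((1/28)*(-1/5)*(-217)) = -80 + 139*(31/20) = -80 + 4309/20 = 2709/20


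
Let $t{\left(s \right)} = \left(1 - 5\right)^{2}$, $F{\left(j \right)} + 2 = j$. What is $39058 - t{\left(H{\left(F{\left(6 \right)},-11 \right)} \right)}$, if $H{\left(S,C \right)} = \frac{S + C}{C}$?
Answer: $39042$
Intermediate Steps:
$F{\left(j \right)} = -2 + j$
$H{\left(S,C \right)} = \frac{C + S}{C}$
$t{\left(s \right)} = 16$ ($t{\left(s \right)} = \left(-4\right)^{2} = 16$)
$39058 - t{\left(H{\left(F{\left(6 \right)},-11 \right)} \right)} = 39058 - 16 = 39042$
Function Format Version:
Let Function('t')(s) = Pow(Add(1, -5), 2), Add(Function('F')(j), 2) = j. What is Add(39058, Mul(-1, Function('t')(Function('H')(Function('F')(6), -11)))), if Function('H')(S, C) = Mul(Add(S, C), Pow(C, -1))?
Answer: 39042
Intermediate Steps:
Function('F')(j) = Add(-2, j)
Function('H')(S, C) = Mul(Pow(C, -1), Add(C, S)) (Function('H')(S, C) = Mul(Add(C, S), Pow(C, -1)) = Mul(Pow(C, -1), Add(C, S)))
Function('t')(s) = 16 (Function('t')(s) = Pow(-4, 2) = 16)
Add(39058, Mul(-1, Function('t')(Function('H')(Function('F')(6), -11)))) = Add(39058, Mul(-1, 16)) = Add(39058, -16) = 39042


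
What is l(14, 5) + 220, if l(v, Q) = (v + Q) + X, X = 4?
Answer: 243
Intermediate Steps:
l(v, Q) = 4 + Q + v (l(v, Q) = (v + Q) + 4 = (Q + v) + 4 = 4 + Q + v)
l(14, 5) + 220 = (4 + 5 + 14) + 220 = 23 + 220 = 243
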